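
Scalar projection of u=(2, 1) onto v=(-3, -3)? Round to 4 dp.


u.v = -9, |v| = sqrt(18) = 4.2426
Scalar projection = u.v / |v| = -9 / sqrt(18) = -2.1213

-2.1213


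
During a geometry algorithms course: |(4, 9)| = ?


|u| = sqrt(4^2 + 9^2) = sqrt(97) = 9.8489

9.8489


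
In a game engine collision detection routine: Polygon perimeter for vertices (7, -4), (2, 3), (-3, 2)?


Sides: (7, -4)->(2, 3): sqrt(74) = 8.602325, (2, 3)->(-3, 2): sqrt(26) = 5.09902, (-3, 2)->(7, -4): sqrt(136) = 11.661904
Sum = 25.363249
Perimeter = 25.3632

25.3632


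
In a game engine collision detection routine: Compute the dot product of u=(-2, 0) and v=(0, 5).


u . v = u_x*v_x + u_y*v_y = (-2)*0 + 0*5
= 0 + 0 = 0

0


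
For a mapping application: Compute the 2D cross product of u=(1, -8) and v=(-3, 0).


u x v = u_x*v_y - u_y*v_x = 1*0 - (-8)*(-3)
= 0 - 24 = -24

-24


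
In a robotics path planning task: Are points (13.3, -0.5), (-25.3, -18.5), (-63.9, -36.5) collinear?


Cross product: ((-25.3)-13.3)*((-36.5)-(-0.5)) - ((-18.5)-(-0.5))*((-63.9)-13.3)
= 0

Yes, collinear


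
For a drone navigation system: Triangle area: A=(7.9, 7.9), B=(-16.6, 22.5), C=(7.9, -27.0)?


Area = |x_A(y_B-y_C) + x_B(y_C-y_A) + x_C(y_A-y_B)|/2
= |391.05 + 579.34 + (-115.34)|/2
= 855.05/2 = 427.525

427.525


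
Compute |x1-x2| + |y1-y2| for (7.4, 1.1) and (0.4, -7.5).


|7.4-0.4| + |1.1-(-7.5)| = 7 + 8.6 = 15.6

15.6


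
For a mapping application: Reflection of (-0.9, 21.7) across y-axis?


Reflection over y-axis: (x,y) -> (-x,y)
(-0.9, 21.7) -> (0.9, 21.7)

(0.9, 21.7)


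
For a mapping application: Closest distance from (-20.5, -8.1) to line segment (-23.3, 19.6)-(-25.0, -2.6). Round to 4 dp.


Project P onto AB: t = 1 (clamped to [0,1])
Closest point on segment: (-25, -2.6)
Distance: 7.1063

7.1063


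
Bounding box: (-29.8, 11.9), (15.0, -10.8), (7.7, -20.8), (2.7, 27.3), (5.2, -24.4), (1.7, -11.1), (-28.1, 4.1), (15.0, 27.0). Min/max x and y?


x range: [-29.8, 15]
y range: [-24.4, 27.3]
Bounding box: (-29.8,-24.4) to (15,27.3)

(-29.8,-24.4) to (15,27.3)


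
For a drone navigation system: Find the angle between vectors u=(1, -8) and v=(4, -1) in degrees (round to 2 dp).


u.v = 12, |u| = sqrt(65) = 8.0623, |v| = sqrt(17) = 4.1231
cos(theta) = u.v/(|u||v|) = 12/sqrt(1105) = 0.360994
theta = acos(0.360994) = 68.84 degrees

68.84 degrees


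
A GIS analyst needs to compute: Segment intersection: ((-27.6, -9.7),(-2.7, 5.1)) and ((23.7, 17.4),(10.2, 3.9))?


Cross products: d1=-326.7, d2=-190.35, d3=-84.45, d4=-220.8
d1*d2 < 0 and d3*d4 < 0? no

No, they don't intersect


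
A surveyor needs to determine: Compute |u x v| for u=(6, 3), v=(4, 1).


|u x v| = |6*1 - 3*4|
= |6 - 12| = 6

6


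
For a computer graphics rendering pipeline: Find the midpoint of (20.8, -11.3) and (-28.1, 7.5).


M = ((20.8+(-28.1))/2, ((-11.3)+7.5)/2)
= (-3.65, -1.9)

(-3.65, -1.9)


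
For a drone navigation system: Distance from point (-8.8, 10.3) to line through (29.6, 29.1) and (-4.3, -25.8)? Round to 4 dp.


|cross product| = 1470.84
|line direction| = sqrt(4163.22) = 64.523
Distance = 1470.84/sqrt(4163.22) = 22.7956

22.7956


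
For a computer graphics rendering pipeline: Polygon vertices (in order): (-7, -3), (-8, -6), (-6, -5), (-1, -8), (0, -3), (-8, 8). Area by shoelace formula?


Shoelace sum: ((-7)*(-6) - (-8)*(-3)) + ((-8)*(-5) - (-6)*(-6)) + ((-6)*(-8) - (-1)*(-5)) + ((-1)*(-3) - 0*(-8)) + (0*8 - (-8)*(-3)) + ((-8)*(-3) - (-7)*8)
= 124
Area = |124|/2 = 62

62


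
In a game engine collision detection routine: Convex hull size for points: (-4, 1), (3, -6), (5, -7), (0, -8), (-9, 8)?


Convex hull vertices (CCW): (-9, 8), (0, -8), (5, -7)
Count = 3

3


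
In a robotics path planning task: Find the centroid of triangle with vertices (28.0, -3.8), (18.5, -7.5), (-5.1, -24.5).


Centroid = ((x_A+x_B+x_C)/3, (y_A+y_B+y_C)/3)
= ((28+18.5+(-5.1))/3, ((-3.8)+(-7.5)+(-24.5))/3)
= (13.8, -11.9333)

(13.8, -11.9333)


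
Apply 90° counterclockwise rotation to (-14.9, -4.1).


90° CCW: (x,y) -> (-y, x)
(-14.9,-4.1) -> (4.1, -14.9)

(4.1, -14.9)


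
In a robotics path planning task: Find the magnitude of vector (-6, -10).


|u| = sqrt((-6)^2 + (-10)^2) = sqrt(136) = 11.6619

11.6619


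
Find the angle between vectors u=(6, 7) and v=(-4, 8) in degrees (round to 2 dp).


u.v = 32, |u| = sqrt(85) = 9.2195, |v| = sqrt(80) = 8.9443
cos(theta) = u.v/(|u||v|) = 32/sqrt(6800) = 0.388057
theta = acos(0.388057) = 67.17 degrees

67.17 degrees


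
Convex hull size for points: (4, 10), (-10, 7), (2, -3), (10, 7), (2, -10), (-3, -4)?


Convex hull vertices (CCW): (-10, 7), (-3, -4), (2, -10), (10, 7), (4, 10)
Count = 5

5


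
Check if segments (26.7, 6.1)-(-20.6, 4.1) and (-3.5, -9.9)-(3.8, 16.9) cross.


Cross products: d1=-692.56, d2=560.48, d3=696.4, d4=-556.64
d1*d2 < 0 and d3*d4 < 0? yes

Yes, they intersect


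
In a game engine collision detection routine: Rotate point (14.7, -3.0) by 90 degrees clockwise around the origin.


90° CW: (x,y) -> (y, -x)
(14.7,-3) -> (-3, -14.7)

(-3, -14.7)


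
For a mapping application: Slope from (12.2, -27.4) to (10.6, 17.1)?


slope = (y2-y1)/(x2-x1) = (17.1-(-27.4))/(10.6-12.2) = 44.5/(-1.6) = -27.8125

-27.8125


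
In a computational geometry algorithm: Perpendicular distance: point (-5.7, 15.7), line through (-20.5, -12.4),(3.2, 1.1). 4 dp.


|cross product| = 466.17
|line direction| = sqrt(743.94) = 27.2753
Distance = 466.17/sqrt(743.94) = 17.0913

17.0913


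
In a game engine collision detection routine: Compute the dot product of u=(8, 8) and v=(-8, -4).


u . v = u_x*v_x + u_y*v_y = 8*(-8) + 8*(-4)
= (-64) + (-32) = -96

-96


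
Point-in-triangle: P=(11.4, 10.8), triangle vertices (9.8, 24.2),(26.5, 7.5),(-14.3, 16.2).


Cross products: AB x AP = -197.06, BC x BP = -3.27, CA x CP = -335.74
All same sign? yes

Yes, inside


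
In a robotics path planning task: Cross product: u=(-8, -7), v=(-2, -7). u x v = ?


u x v = u_x*v_y - u_y*v_x = (-8)*(-7) - (-7)*(-2)
= 56 - 14 = 42

42


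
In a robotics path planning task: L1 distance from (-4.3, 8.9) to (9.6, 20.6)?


|(-4.3)-9.6| + |8.9-20.6| = 13.9 + 11.7 = 25.6

25.6


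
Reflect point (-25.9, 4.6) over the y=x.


Reflection over y=x: (x,y) -> (y,x)
(-25.9, 4.6) -> (4.6, -25.9)

(4.6, -25.9)


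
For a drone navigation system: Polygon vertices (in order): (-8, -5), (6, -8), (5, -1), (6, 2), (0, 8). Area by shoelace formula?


Shoelace sum: ((-8)*(-8) - 6*(-5)) + (6*(-1) - 5*(-8)) + (5*2 - 6*(-1)) + (6*8 - 0*2) + (0*(-5) - (-8)*8)
= 256
Area = |256|/2 = 128

128


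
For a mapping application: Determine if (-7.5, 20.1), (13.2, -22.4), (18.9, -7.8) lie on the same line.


Cross product: (13.2-(-7.5))*((-7.8)-20.1) - ((-22.4)-20.1)*(18.9-(-7.5))
= 544.47

No, not collinear


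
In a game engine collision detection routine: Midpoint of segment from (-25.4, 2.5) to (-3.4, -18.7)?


M = (((-25.4)+(-3.4))/2, (2.5+(-18.7))/2)
= (-14.4, -8.1)

(-14.4, -8.1)


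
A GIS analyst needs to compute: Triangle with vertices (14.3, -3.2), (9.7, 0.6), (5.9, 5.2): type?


Side lengths squared: AB^2=35.6, BC^2=35.6, CA^2=141.12
Sorted: [35.6, 35.6, 141.12]
By sides: Isosceles, By angles: Obtuse

Isosceles, Obtuse


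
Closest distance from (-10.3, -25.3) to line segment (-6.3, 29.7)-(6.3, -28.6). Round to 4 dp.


Project P onto AB: t = 0.8871 (clamped to [0,1])
Closest point on segment: (4.8778, -22.0197)
Distance: 15.5283

15.5283


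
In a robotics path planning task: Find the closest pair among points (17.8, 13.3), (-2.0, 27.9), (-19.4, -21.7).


d(P0,P1) = 24.6008, d(P0,P2) = 51.0768, d(P1,P2) = 52.5635
Closest: P0 and P1

Closest pair: (17.8, 13.3) and (-2.0, 27.9), distance = 24.6008


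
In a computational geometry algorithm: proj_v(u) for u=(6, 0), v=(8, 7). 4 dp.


u.v = 48, |v| = sqrt(113) = 10.6301
Scalar projection = u.v / |v| = 48 / sqrt(113) = 4.5155

4.5155


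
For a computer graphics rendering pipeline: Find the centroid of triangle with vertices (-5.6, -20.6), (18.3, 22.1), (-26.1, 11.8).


Centroid = ((x_A+x_B+x_C)/3, (y_A+y_B+y_C)/3)
= (((-5.6)+18.3+(-26.1))/3, ((-20.6)+22.1+11.8)/3)
= (-4.4667, 4.4333)

(-4.4667, 4.4333)


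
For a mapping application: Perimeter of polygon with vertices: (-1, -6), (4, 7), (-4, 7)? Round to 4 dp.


Sides: (-1, -6)->(4, 7): sqrt(194) = 13.928388, (4, 7)->(-4, 7): sqrt(64) = 8, (-4, 7)->(-1, -6): sqrt(178) = 13.341664
Sum = 35.270052
Perimeter = 35.2701

35.2701


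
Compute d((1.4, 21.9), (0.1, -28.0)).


dx=-1.3, dy=-49.9
d^2 = (-1.3)^2 + (-49.9)^2 = 2491.7
d = sqrt(2491.7) = 49.9169

49.9169


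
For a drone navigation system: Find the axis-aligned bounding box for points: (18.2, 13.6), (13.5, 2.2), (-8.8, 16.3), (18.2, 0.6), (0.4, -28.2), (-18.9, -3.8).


x range: [-18.9, 18.2]
y range: [-28.2, 16.3]
Bounding box: (-18.9,-28.2) to (18.2,16.3)

(-18.9,-28.2) to (18.2,16.3)


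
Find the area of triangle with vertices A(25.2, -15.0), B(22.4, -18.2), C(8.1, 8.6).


Area = |x_A(y_B-y_C) + x_B(y_C-y_A) + x_C(y_A-y_B)|/2
= |(-675.36) + 528.64 + 25.92|/2
= 120.8/2 = 60.4

60.4


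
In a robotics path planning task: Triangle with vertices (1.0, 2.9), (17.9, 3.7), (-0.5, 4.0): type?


Side lengths squared: AB^2=286.25, BC^2=338.65, CA^2=3.46
Sorted: [3.46, 286.25, 338.65]
By sides: Scalene, By angles: Obtuse

Scalene, Obtuse


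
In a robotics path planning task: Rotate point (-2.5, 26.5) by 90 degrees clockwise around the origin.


90° CW: (x,y) -> (y, -x)
(-2.5,26.5) -> (26.5, 2.5)

(26.5, 2.5)


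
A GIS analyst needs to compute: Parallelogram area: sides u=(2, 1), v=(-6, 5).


|u x v| = |2*5 - 1*(-6)|
= |10 - (-6)| = 16

16


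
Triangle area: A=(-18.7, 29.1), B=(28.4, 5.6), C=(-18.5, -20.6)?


Area = |x_A(y_B-y_C) + x_B(y_C-y_A) + x_C(y_A-y_B)|/2
= |(-489.94) + (-1411.48) + (-434.75)|/2
= 2336.17/2 = 1168.085

1168.085


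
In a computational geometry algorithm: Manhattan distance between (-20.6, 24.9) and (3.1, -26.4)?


|(-20.6)-3.1| + |24.9-(-26.4)| = 23.7 + 51.3 = 75

75


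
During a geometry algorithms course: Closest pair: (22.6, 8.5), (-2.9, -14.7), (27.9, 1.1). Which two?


d(P0,P1) = 34.4745, d(P0,P2) = 9.1022, d(P1,P2) = 34.6162
Closest: P0 and P2

Closest pair: (22.6, 8.5) and (27.9, 1.1), distance = 9.1022


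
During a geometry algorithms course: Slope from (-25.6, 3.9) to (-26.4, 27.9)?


slope = (y2-y1)/(x2-x1) = (27.9-3.9)/((-26.4)-(-25.6)) = 24/(-0.8) = -30

-30


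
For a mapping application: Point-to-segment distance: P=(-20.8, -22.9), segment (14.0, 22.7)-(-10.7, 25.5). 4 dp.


Project P onto AB: t = 1 (clamped to [0,1])
Closest point on segment: (-10.7, 25.5)
Distance: 49.4426

49.4426


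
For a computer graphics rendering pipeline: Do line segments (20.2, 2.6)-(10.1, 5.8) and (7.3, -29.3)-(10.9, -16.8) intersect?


Cross products: d1=-46.41, d2=91.36, d3=363.47, d4=225.7
d1*d2 < 0 and d3*d4 < 0? no

No, they don't intersect


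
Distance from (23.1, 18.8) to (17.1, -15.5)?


dx=-6, dy=-34.3
d^2 = (-6)^2 + (-34.3)^2 = 1212.49
d = sqrt(1212.49) = 34.8208

34.8208


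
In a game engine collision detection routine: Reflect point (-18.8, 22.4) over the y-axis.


Reflection over y-axis: (x,y) -> (-x,y)
(-18.8, 22.4) -> (18.8, 22.4)

(18.8, 22.4)


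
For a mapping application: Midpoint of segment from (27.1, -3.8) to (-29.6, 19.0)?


M = ((27.1+(-29.6))/2, ((-3.8)+19)/2)
= (-1.25, 7.6)

(-1.25, 7.6)


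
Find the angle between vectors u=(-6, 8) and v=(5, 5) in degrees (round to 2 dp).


u.v = 10, |u| = sqrt(100) = 10, |v| = sqrt(50) = 7.0711
cos(theta) = u.v/(|u||v|) = 10/sqrt(5000) = 0.141421
theta = acos(0.141421) = 81.87 degrees

81.87 degrees


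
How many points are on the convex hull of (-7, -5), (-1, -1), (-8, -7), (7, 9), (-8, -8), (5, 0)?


Convex hull vertices (CCW): (-8, -8), (5, 0), (7, 9), (-7, -5), (-8, -7)
Count = 5

5


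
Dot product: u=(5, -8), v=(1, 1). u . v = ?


u . v = u_x*v_x + u_y*v_y = 5*1 + (-8)*1
= 5 + (-8) = -3

-3


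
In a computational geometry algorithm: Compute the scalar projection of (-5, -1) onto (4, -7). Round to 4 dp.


u.v = -13, |v| = sqrt(65) = 8.0623
Scalar projection = u.v / |v| = -13 / sqrt(65) = -1.6125

-1.6125


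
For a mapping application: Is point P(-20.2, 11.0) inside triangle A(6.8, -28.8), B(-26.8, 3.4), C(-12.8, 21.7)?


Cross products: AB x AP = -467.88, BC x BP = -14.38, CA x CP = -583.42
All same sign? yes

Yes, inside


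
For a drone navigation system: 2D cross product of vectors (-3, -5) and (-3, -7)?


u x v = u_x*v_y - u_y*v_x = (-3)*(-7) - (-5)*(-3)
= 21 - 15 = 6

6


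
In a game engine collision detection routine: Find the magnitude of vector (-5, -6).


|u| = sqrt((-5)^2 + (-6)^2) = sqrt(61) = 7.8102

7.8102


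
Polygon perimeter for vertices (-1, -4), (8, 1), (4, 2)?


Sides: (-1, -4)->(8, 1): sqrt(106) = 10.29563, (8, 1)->(4, 2): sqrt(17) = 4.123106, (4, 2)->(-1, -4): sqrt(61) = 7.81025
Sum = 22.228986
Perimeter = 22.229

22.229


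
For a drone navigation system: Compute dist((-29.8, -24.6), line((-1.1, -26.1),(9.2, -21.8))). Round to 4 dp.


|cross product| = 138.86
|line direction| = sqrt(124.58) = 11.1615
Distance = 138.86/sqrt(124.58) = 12.4409

12.4409


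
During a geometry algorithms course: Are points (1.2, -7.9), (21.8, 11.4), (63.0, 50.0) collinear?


Cross product: (21.8-1.2)*(50-(-7.9)) - (11.4-(-7.9))*(63-1.2)
= 0

Yes, collinear


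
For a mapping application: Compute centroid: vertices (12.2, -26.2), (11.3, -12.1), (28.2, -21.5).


Centroid = ((x_A+x_B+x_C)/3, (y_A+y_B+y_C)/3)
= ((12.2+11.3+28.2)/3, ((-26.2)+(-12.1)+(-21.5))/3)
= (17.2333, -19.9333)

(17.2333, -19.9333)


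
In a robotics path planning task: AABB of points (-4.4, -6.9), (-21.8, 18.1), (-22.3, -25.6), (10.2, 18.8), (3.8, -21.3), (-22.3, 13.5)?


x range: [-22.3, 10.2]
y range: [-25.6, 18.8]
Bounding box: (-22.3,-25.6) to (10.2,18.8)

(-22.3,-25.6) to (10.2,18.8)


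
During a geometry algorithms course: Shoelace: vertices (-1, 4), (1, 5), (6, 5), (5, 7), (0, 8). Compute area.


Shoelace sum: ((-1)*5 - 1*4) + (1*5 - 6*5) + (6*7 - 5*5) + (5*8 - 0*7) + (0*4 - (-1)*8)
= 31
Area = |31|/2 = 15.5

15.5


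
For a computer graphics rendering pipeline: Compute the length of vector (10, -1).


|u| = sqrt(10^2 + (-1)^2) = sqrt(101) = 10.0499

10.0499


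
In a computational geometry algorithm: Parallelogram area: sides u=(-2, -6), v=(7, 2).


|u x v| = |(-2)*2 - (-6)*7|
= |(-4) - (-42)| = 38

38


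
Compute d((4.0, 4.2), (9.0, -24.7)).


dx=5, dy=-28.9
d^2 = 5^2 + (-28.9)^2 = 860.21
d = sqrt(860.21) = 29.3293

29.3293


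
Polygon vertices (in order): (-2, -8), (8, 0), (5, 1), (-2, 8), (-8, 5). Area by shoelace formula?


Shoelace sum: ((-2)*0 - 8*(-8)) + (8*1 - 5*0) + (5*8 - (-2)*1) + ((-2)*5 - (-8)*8) + ((-8)*(-8) - (-2)*5)
= 242
Area = |242|/2 = 121

121


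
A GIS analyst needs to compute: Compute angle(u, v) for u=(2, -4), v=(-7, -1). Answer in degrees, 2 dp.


u.v = -10, |u| = sqrt(20) = 4.4721, |v| = sqrt(50) = 7.0711
cos(theta) = u.v/(|u||v|) = -10/sqrt(1000) = -0.316228
theta = acos(-0.316228) = 108.43 degrees

108.43 degrees


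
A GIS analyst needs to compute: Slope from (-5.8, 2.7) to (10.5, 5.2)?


slope = (y2-y1)/(x2-x1) = (5.2-2.7)/(10.5-(-5.8)) = 2.5/16.3 = 0.1534

0.1534


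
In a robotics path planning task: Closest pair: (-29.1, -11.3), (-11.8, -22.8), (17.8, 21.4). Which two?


d(P0,P1) = 20.7735, d(P0,P2) = 57.1743, d(P1,P2) = 53.1959
Closest: P0 and P1

Closest pair: (-29.1, -11.3) and (-11.8, -22.8), distance = 20.7735


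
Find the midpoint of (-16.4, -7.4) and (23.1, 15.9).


M = (((-16.4)+23.1)/2, ((-7.4)+15.9)/2)
= (3.35, 4.25)

(3.35, 4.25)


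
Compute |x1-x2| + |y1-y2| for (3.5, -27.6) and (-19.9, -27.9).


|3.5-(-19.9)| + |(-27.6)-(-27.9)| = 23.4 + 0.3 = 23.7

23.7


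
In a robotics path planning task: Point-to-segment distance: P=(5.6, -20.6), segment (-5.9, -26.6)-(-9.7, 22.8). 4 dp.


Project P onto AB: t = 0.1029 (clamped to [0,1])
Closest point on segment: (-6.2912, -21.5147)
Distance: 11.9263

11.9263


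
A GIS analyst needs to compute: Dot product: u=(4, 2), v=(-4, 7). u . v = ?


u . v = u_x*v_x + u_y*v_y = 4*(-4) + 2*7
= (-16) + 14 = -2

-2


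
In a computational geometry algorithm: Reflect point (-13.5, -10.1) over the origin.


Reflection over origin: (x,y) -> (-x,-y)
(-13.5, -10.1) -> (13.5, 10.1)

(13.5, 10.1)


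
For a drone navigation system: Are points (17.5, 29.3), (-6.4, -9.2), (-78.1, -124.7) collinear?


Cross product: ((-6.4)-17.5)*((-124.7)-29.3) - ((-9.2)-29.3)*((-78.1)-17.5)
= 0

Yes, collinear


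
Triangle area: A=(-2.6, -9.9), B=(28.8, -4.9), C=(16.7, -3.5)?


Area = |x_A(y_B-y_C) + x_B(y_C-y_A) + x_C(y_A-y_B)|/2
= |3.64 + 184.32 + (-83.5)|/2
= 104.46/2 = 52.23

52.23


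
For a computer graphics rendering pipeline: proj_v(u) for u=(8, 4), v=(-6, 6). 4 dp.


u.v = -24, |v| = sqrt(72) = 8.4853
Scalar projection = u.v / |v| = -24 / sqrt(72) = -2.8284

-2.8284


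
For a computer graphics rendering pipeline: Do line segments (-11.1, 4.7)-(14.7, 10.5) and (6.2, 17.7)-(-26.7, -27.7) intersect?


Cross products: d1=-357.72, d2=622.78, d3=235.06, d4=-745.44
d1*d2 < 0 and d3*d4 < 0? yes

Yes, they intersect


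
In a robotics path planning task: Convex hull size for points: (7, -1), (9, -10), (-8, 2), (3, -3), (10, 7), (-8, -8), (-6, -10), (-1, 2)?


Convex hull vertices (CCW): (-8, -8), (-6, -10), (9, -10), (10, 7), (-8, 2)
Count = 5

5


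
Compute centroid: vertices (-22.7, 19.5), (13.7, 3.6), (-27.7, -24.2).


Centroid = ((x_A+x_B+x_C)/3, (y_A+y_B+y_C)/3)
= (((-22.7)+13.7+(-27.7))/3, (19.5+3.6+(-24.2))/3)
= (-12.2333, -0.3667)

(-12.2333, -0.3667)


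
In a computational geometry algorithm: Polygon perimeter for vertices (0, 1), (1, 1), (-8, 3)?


Sides: (0, 1)->(1, 1): sqrt(1) = 1, (1, 1)->(-8, 3): sqrt(85) = 9.219544, (-8, 3)->(0, 1): sqrt(68) = 8.246211
Sum = 18.465755
Perimeter = 18.4658

18.4658


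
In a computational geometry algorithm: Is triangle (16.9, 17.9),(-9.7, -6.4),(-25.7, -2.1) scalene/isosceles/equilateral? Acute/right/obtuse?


Side lengths squared: AB^2=1298.05, BC^2=274.49, CA^2=2214.76
Sorted: [274.49, 1298.05, 2214.76]
By sides: Scalene, By angles: Obtuse

Scalene, Obtuse


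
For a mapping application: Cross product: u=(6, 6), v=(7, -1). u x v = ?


u x v = u_x*v_y - u_y*v_x = 6*(-1) - 6*7
= (-6) - 42 = -48

-48


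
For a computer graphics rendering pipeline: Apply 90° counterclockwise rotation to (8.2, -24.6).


90° CCW: (x,y) -> (-y, x)
(8.2,-24.6) -> (24.6, 8.2)

(24.6, 8.2)


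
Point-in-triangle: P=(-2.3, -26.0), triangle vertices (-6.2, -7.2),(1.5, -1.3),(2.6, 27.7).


Cross products: AB x AP = -167.77, BC x BP = 83.03, CA x CP = 301.55
All same sign? no

No, outside


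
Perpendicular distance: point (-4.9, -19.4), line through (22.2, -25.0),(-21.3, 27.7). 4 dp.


|cross product| = 1184.57
|line direction| = sqrt(4669.54) = 68.334
Distance = 1184.57/sqrt(4669.54) = 17.335

17.335


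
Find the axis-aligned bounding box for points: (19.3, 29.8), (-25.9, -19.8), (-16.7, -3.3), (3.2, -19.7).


x range: [-25.9, 19.3]
y range: [-19.8, 29.8]
Bounding box: (-25.9,-19.8) to (19.3,29.8)

(-25.9,-19.8) to (19.3,29.8)


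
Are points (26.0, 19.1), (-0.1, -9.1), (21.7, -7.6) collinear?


Cross product: ((-0.1)-26)*((-7.6)-19.1) - ((-9.1)-19.1)*(21.7-26)
= 575.61

No, not collinear


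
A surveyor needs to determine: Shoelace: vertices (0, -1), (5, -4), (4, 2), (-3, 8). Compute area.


Shoelace sum: (0*(-4) - 5*(-1)) + (5*2 - 4*(-4)) + (4*8 - (-3)*2) + ((-3)*(-1) - 0*8)
= 72
Area = |72|/2 = 36

36


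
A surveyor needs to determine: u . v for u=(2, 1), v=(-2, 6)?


u . v = u_x*v_x + u_y*v_y = 2*(-2) + 1*6
= (-4) + 6 = 2

2


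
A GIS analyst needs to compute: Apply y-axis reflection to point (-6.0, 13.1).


Reflection over y-axis: (x,y) -> (-x,y)
(-6, 13.1) -> (6, 13.1)

(6, 13.1)


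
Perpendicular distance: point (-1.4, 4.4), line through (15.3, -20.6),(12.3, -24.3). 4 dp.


|cross product| = 136.79
|line direction| = sqrt(22.69) = 4.7634
Distance = 136.79/sqrt(22.69) = 28.7169

28.7169


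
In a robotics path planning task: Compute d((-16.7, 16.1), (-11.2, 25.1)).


dx=5.5, dy=9
d^2 = 5.5^2 + 9^2 = 111.25
d = sqrt(111.25) = 10.5475

10.5475


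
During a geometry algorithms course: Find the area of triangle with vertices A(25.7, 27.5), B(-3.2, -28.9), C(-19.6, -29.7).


Area = |x_A(y_B-y_C) + x_B(y_C-y_A) + x_C(y_A-y_B)|/2
= |20.56 + 183.04 + (-1105.44)|/2
= 901.84/2 = 450.92

450.92


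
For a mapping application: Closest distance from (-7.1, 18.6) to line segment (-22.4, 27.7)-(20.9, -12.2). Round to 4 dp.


Project P onto AB: t = 0.2958 (clamped to [0,1])
Closest point on segment: (-9.591, 15.8968)
Distance: 3.6759

3.6759


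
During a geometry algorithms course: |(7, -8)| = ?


|u| = sqrt(7^2 + (-8)^2) = sqrt(113) = 10.6301

10.6301


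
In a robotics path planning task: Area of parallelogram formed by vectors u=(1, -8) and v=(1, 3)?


|u x v| = |1*3 - (-8)*1|
= |3 - (-8)| = 11

11


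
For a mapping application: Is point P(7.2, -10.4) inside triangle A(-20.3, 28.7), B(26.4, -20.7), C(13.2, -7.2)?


Cross products: AB x AP = -467.47, BC x BP = 123.24, CA x CP = 322.6
All same sign? no

No, outside


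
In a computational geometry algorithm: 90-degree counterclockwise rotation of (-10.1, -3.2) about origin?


90° CCW: (x,y) -> (-y, x)
(-10.1,-3.2) -> (3.2, -10.1)

(3.2, -10.1)


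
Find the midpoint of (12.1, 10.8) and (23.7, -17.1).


M = ((12.1+23.7)/2, (10.8+(-17.1))/2)
= (17.9, -3.15)

(17.9, -3.15)


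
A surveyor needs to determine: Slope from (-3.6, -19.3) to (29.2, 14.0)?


slope = (y2-y1)/(x2-x1) = (14-(-19.3))/(29.2-(-3.6)) = 33.3/32.8 = 1.0152

1.0152


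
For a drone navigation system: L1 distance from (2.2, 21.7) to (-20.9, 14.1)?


|2.2-(-20.9)| + |21.7-14.1| = 23.1 + 7.6 = 30.7

30.7


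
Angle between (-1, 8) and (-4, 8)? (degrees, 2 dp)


u.v = 68, |u| = sqrt(65) = 8.0623, |v| = sqrt(80) = 8.9443
cos(theta) = u.v/(|u||v|) = 68/sqrt(5200) = 0.94299
theta = acos(0.94299) = 19.44 degrees

19.44 degrees


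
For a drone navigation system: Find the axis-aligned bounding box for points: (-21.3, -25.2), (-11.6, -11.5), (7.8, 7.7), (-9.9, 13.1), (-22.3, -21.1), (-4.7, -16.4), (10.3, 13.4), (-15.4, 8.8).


x range: [-22.3, 10.3]
y range: [-25.2, 13.4]
Bounding box: (-22.3,-25.2) to (10.3,13.4)

(-22.3,-25.2) to (10.3,13.4)


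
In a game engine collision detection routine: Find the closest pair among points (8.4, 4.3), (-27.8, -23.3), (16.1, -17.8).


d(P0,P1) = 45.5214, d(P0,P2) = 23.403, d(P1,P2) = 44.2432
Closest: P0 and P2

Closest pair: (8.4, 4.3) and (16.1, -17.8), distance = 23.403


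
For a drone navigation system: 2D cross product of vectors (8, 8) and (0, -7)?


u x v = u_x*v_y - u_y*v_x = 8*(-7) - 8*0
= (-56) - 0 = -56

-56


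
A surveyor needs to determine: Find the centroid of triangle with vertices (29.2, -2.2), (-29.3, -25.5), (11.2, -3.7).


Centroid = ((x_A+x_B+x_C)/3, (y_A+y_B+y_C)/3)
= ((29.2+(-29.3)+11.2)/3, ((-2.2)+(-25.5)+(-3.7))/3)
= (3.7, -10.4667)

(3.7, -10.4667)


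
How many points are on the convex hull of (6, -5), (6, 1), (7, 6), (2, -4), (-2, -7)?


Convex hull vertices (CCW): (-2, -7), (6, -5), (7, 6)
Count = 3

3


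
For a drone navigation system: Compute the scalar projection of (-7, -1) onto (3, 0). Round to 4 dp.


u.v = -21, |v| = sqrt(9) = 3
Scalar projection = u.v / |v| = -21 / sqrt(9) = -7

-7


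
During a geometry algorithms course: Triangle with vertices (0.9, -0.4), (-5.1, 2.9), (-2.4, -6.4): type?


Side lengths squared: AB^2=46.89, BC^2=93.78, CA^2=46.89
Sorted: [46.89, 46.89, 93.78]
By sides: Isosceles, By angles: Right

Isosceles, Right


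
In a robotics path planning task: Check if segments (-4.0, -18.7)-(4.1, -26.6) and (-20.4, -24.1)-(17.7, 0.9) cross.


Cross products: d1=-204.26, d2=-707.75, d3=-173.3, d4=330.19
d1*d2 < 0 and d3*d4 < 0? no

No, they don't intersect


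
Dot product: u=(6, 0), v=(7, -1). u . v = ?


u . v = u_x*v_x + u_y*v_y = 6*7 + 0*(-1)
= 42 + 0 = 42

42


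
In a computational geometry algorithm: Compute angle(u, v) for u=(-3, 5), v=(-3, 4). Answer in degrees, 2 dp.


u.v = 29, |u| = sqrt(34) = 5.831, |v| = sqrt(25) = 5
cos(theta) = u.v/(|u||v|) = 29/sqrt(850) = 0.994692
theta = acos(0.994692) = 5.91 degrees

5.91 degrees


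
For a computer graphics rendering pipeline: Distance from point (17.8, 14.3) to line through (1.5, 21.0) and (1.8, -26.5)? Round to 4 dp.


|cross product| = 772.24
|line direction| = sqrt(2256.34) = 47.5009
Distance = 772.24/sqrt(2256.34) = 16.2574

16.2574


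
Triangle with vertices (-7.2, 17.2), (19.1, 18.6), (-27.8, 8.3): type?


Side lengths squared: AB^2=693.65, BC^2=2305.7, CA^2=503.57
Sorted: [503.57, 693.65, 2305.7]
By sides: Scalene, By angles: Obtuse

Scalene, Obtuse


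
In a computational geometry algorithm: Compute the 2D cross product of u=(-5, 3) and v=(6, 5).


u x v = u_x*v_y - u_y*v_x = (-5)*5 - 3*6
= (-25) - 18 = -43

-43


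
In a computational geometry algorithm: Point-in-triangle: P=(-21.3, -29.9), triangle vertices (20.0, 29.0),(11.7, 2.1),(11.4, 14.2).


Cross products: AB x AP = -622.1, BC x BP = 408.9, CA x CP = 104.7
All same sign? no

No, outside


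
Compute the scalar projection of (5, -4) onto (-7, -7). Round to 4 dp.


u.v = -7, |v| = sqrt(98) = 9.8995
Scalar projection = u.v / |v| = -7 / sqrt(98) = -0.7071

-0.7071


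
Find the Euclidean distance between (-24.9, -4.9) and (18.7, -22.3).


dx=43.6, dy=-17.4
d^2 = 43.6^2 + (-17.4)^2 = 2203.72
d = sqrt(2203.72) = 46.9438

46.9438


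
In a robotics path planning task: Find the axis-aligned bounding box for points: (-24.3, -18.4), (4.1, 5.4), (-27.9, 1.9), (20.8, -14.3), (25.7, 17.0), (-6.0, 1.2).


x range: [-27.9, 25.7]
y range: [-18.4, 17]
Bounding box: (-27.9,-18.4) to (25.7,17)

(-27.9,-18.4) to (25.7,17)


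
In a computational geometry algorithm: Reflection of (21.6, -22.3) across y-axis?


Reflection over y-axis: (x,y) -> (-x,y)
(21.6, -22.3) -> (-21.6, -22.3)

(-21.6, -22.3)


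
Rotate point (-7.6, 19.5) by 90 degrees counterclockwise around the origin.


90° CCW: (x,y) -> (-y, x)
(-7.6,19.5) -> (-19.5, -7.6)

(-19.5, -7.6)


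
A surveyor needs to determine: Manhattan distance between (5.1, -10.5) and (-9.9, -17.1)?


|5.1-(-9.9)| + |(-10.5)-(-17.1)| = 15 + 6.6 = 21.6

21.6


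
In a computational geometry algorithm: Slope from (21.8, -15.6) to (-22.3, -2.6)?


slope = (y2-y1)/(x2-x1) = ((-2.6)-(-15.6))/((-22.3)-21.8) = 13/(-44.1) = -0.2948

-0.2948


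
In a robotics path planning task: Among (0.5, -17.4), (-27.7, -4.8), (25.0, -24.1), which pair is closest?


d(P0,P1) = 30.8869, d(P0,P2) = 25.3996, d(P1,P2) = 56.1229
Closest: P0 and P2

Closest pair: (0.5, -17.4) and (25.0, -24.1), distance = 25.3996


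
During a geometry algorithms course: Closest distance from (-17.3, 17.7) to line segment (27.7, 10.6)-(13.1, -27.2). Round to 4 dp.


Project P onto AB: t = 0.2367 (clamped to [0,1])
Closest point on segment: (24.2445, 1.6537)
Distance: 44.5358

44.5358


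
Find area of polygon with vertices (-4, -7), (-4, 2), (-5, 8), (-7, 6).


Shoelace sum: ((-4)*2 - (-4)*(-7)) + ((-4)*8 - (-5)*2) + ((-5)*6 - (-7)*8) + ((-7)*(-7) - (-4)*6)
= 41
Area = |41|/2 = 20.5

20.5


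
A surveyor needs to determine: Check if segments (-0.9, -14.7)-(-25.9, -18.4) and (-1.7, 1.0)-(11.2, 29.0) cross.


Cross products: d1=-224.93, d2=427.34, d3=-395.46, d4=-1047.73
d1*d2 < 0 and d3*d4 < 0? no

No, they don't intersect


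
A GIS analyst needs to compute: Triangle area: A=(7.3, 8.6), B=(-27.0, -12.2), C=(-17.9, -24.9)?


Area = |x_A(y_B-y_C) + x_B(y_C-y_A) + x_C(y_A-y_B)|/2
= |92.71 + 904.5 + (-372.32)|/2
= 624.89/2 = 312.445

312.445


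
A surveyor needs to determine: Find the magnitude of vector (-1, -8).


|u| = sqrt((-1)^2 + (-8)^2) = sqrt(65) = 8.0623

8.0623


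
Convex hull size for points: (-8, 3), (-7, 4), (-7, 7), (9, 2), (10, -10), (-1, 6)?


Convex hull vertices (CCW): (-8, 3), (10, -10), (9, 2), (-1, 6), (-7, 7)
Count = 5

5


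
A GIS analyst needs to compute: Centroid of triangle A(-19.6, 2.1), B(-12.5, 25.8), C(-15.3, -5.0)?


Centroid = ((x_A+x_B+x_C)/3, (y_A+y_B+y_C)/3)
= (((-19.6)+(-12.5)+(-15.3))/3, (2.1+25.8+(-5))/3)
= (-15.8, 7.6333)

(-15.8, 7.6333)


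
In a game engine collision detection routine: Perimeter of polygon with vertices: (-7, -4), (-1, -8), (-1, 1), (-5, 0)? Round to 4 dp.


Sides: (-7, -4)->(-1, -8): sqrt(52) = 7.211103, (-1, -8)->(-1, 1): sqrt(81) = 9, (-1, 1)->(-5, 0): sqrt(17) = 4.123106, (-5, 0)->(-7, -4): sqrt(20) = 4.472136
Sum = 24.806345
Perimeter = 24.8063

24.8063


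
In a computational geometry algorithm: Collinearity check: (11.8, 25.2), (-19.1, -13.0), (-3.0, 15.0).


Cross product: ((-19.1)-11.8)*(15-25.2) - ((-13)-25.2)*((-3)-11.8)
= -250.18

No, not collinear


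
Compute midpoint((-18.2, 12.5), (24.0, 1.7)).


M = (((-18.2)+24)/2, (12.5+1.7)/2)
= (2.9, 7.1)

(2.9, 7.1)


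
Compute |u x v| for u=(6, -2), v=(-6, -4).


|u x v| = |6*(-4) - (-2)*(-6)|
= |(-24) - 12| = 36

36


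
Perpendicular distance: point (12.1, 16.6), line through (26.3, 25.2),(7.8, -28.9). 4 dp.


|cross product| = 609.12
|line direction| = sqrt(3269.06) = 57.1757
Distance = 609.12/sqrt(3269.06) = 10.6535

10.6535


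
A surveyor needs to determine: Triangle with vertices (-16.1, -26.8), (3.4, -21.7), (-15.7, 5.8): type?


Side lengths squared: AB^2=406.26, BC^2=1121.06, CA^2=1062.92
Sorted: [406.26, 1062.92, 1121.06]
By sides: Scalene, By angles: Acute

Scalene, Acute


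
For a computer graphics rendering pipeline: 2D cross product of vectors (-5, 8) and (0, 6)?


u x v = u_x*v_y - u_y*v_x = (-5)*6 - 8*0
= (-30) - 0 = -30

-30


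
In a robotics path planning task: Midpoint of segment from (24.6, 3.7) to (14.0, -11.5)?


M = ((24.6+14)/2, (3.7+(-11.5))/2)
= (19.3, -3.9)

(19.3, -3.9)


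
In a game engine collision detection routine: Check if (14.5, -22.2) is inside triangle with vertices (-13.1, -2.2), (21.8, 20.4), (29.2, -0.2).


Cross products: AB x AP = -1321.76, BC x BP = -465.62, CA x CP = 901.2
All same sign? no

No, outside


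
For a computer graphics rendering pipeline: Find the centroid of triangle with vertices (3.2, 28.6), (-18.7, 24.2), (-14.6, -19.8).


Centroid = ((x_A+x_B+x_C)/3, (y_A+y_B+y_C)/3)
= ((3.2+(-18.7)+(-14.6))/3, (28.6+24.2+(-19.8))/3)
= (-10.0333, 11)

(-10.0333, 11)


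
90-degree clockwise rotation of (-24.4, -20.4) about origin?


90° CW: (x,y) -> (y, -x)
(-24.4,-20.4) -> (-20.4, 24.4)

(-20.4, 24.4)


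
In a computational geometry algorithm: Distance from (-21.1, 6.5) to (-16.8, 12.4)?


dx=4.3, dy=5.9
d^2 = 4.3^2 + 5.9^2 = 53.3
d = sqrt(53.3) = 7.3007

7.3007


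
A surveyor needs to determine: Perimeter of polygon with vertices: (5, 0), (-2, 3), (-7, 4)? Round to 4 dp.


Sides: (5, 0)->(-2, 3): sqrt(58) = 7.615773, (-2, 3)->(-7, 4): sqrt(26) = 5.09902, (-7, 4)->(5, 0): sqrt(160) = 12.649111
Sum = 25.363904
Perimeter = 25.3639

25.3639


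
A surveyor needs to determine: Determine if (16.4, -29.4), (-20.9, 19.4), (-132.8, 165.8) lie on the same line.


Cross product: ((-20.9)-16.4)*(165.8-(-29.4)) - (19.4-(-29.4))*((-132.8)-16.4)
= 0

Yes, collinear


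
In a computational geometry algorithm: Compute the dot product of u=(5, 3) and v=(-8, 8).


u . v = u_x*v_x + u_y*v_y = 5*(-8) + 3*8
= (-40) + 24 = -16

-16


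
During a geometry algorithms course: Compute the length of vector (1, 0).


|u| = sqrt(1^2 + 0^2) = sqrt(1) = 1

1


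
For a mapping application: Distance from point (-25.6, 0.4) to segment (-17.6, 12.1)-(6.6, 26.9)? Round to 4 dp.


Project P onto AB: t = 0 (clamped to [0,1])
Closest point on segment: (-17.6, 12.1)
Distance: 14.1736

14.1736


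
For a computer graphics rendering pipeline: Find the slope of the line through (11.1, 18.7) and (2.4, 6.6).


slope = (y2-y1)/(x2-x1) = (6.6-18.7)/(2.4-11.1) = (-12.1)/(-8.7) = 1.3908

1.3908


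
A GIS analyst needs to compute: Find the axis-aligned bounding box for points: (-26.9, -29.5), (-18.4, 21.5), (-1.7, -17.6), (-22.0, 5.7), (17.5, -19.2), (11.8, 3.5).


x range: [-26.9, 17.5]
y range: [-29.5, 21.5]
Bounding box: (-26.9,-29.5) to (17.5,21.5)

(-26.9,-29.5) to (17.5,21.5)


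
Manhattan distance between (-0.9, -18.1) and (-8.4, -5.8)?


|(-0.9)-(-8.4)| + |(-18.1)-(-5.8)| = 7.5 + 12.3 = 19.8

19.8


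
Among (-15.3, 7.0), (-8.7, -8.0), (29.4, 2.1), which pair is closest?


d(P0,P1) = 16.3878, d(P0,P2) = 44.9678, d(P1,P2) = 39.416
Closest: P0 and P1

Closest pair: (-15.3, 7.0) and (-8.7, -8.0), distance = 16.3878


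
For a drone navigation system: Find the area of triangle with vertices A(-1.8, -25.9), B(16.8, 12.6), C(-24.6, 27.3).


Area = |x_A(y_B-y_C) + x_B(y_C-y_A) + x_C(y_A-y_B)|/2
= |26.46 + 893.76 + 947.1|/2
= 1867.32/2 = 933.66

933.66


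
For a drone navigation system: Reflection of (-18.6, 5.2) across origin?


Reflection over origin: (x,y) -> (-x,-y)
(-18.6, 5.2) -> (18.6, -5.2)

(18.6, -5.2)


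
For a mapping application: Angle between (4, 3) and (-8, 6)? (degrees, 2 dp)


u.v = -14, |u| = sqrt(25) = 5, |v| = sqrt(100) = 10
cos(theta) = u.v/(|u||v|) = -14/sqrt(2500) = -0.28
theta = acos(-0.28) = 106.26 degrees

106.26 degrees


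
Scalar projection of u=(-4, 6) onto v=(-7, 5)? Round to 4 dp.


u.v = 58, |v| = sqrt(74) = 8.6023
Scalar projection = u.v / |v| = 58 / sqrt(74) = 6.7424

6.7424


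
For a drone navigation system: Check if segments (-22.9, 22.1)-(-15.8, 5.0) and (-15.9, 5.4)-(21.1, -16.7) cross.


Cross products: d1=463.2, d2=-12.59, d3=1.13, d4=476.92
d1*d2 < 0 and d3*d4 < 0? no

No, they don't intersect


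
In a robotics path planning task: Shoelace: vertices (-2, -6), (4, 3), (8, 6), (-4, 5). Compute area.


Shoelace sum: ((-2)*3 - 4*(-6)) + (4*6 - 8*3) + (8*5 - (-4)*6) + ((-4)*(-6) - (-2)*5)
= 116
Area = |116|/2 = 58

58


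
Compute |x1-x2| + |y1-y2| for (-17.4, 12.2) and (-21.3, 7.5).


|(-17.4)-(-21.3)| + |12.2-7.5| = 3.9 + 4.7 = 8.6

8.6


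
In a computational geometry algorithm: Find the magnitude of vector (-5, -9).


|u| = sqrt((-5)^2 + (-9)^2) = sqrt(106) = 10.2956

10.2956


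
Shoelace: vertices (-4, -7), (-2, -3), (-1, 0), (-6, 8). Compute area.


Shoelace sum: ((-4)*(-3) - (-2)*(-7)) + ((-2)*0 - (-1)*(-3)) + ((-1)*8 - (-6)*0) + ((-6)*(-7) - (-4)*8)
= 61
Area = |61|/2 = 30.5

30.5


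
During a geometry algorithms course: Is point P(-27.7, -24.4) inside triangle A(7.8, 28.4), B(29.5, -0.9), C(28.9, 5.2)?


Cross products: AB x AP = -2185.91, BC x BP = 363.02, CA x CP = 1937.68
All same sign? no

No, outside


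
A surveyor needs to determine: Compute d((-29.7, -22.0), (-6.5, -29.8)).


dx=23.2, dy=-7.8
d^2 = 23.2^2 + (-7.8)^2 = 599.08
d = sqrt(599.08) = 24.4761

24.4761


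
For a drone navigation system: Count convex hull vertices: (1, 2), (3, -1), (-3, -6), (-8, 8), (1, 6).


Convex hull vertices (CCW): (-8, 8), (-3, -6), (3, -1), (1, 6)
Count = 4

4


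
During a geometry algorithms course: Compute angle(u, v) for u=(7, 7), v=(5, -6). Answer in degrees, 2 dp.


u.v = -7, |u| = sqrt(98) = 9.8995, |v| = sqrt(61) = 7.8102
cos(theta) = u.v/(|u||v|) = -7/sqrt(5978) = -0.090536
theta = acos(-0.090536) = 95.19 degrees

95.19 degrees


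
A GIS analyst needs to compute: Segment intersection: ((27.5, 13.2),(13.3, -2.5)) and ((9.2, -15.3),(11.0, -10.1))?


Cross products: d1=-43.86, d2=1.72, d3=117.39, d4=71.81
d1*d2 < 0 and d3*d4 < 0? no

No, they don't intersect


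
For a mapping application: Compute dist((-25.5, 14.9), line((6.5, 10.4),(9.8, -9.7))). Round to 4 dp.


|cross product| = 628.35
|line direction| = sqrt(414.9) = 20.3691
Distance = 628.35/sqrt(414.9) = 30.8482

30.8482


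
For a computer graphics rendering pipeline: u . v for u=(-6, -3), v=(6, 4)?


u . v = u_x*v_x + u_y*v_y = (-6)*6 + (-3)*4
= (-36) + (-12) = -48

-48


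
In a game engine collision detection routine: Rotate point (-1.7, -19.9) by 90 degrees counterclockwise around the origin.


90° CCW: (x,y) -> (-y, x)
(-1.7,-19.9) -> (19.9, -1.7)

(19.9, -1.7)


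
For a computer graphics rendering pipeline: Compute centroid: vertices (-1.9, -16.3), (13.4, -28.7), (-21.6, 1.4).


Centroid = ((x_A+x_B+x_C)/3, (y_A+y_B+y_C)/3)
= (((-1.9)+13.4+(-21.6))/3, ((-16.3)+(-28.7)+1.4)/3)
= (-3.3667, -14.5333)

(-3.3667, -14.5333)


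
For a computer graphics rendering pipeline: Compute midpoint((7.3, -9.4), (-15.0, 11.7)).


M = ((7.3+(-15))/2, ((-9.4)+11.7)/2)
= (-3.85, 1.15)

(-3.85, 1.15)


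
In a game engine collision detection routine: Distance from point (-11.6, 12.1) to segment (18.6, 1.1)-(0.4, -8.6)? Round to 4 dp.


Project P onto AB: t = 1 (clamped to [0,1])
Closest point on segment: (0.4, -8.6)
Distance: 23.9268

23.9268


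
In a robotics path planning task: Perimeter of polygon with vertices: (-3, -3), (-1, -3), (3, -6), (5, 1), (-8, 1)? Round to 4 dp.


Sides: (-3, -3)->(-1, -3): sqrt(4) = 2, (-1, -3)->(3, -6): sqrt(25) = 5, (3, -6)->(5, 1): sqrt(53) = 7.28011, (5, 1)->(-8, 1): sqrt(169) = 13, (-8, 1)->(-3, -3): sqrt(41) = 6.403124
Sum = 33.683234
Perimeter = 33.6832

33.6832


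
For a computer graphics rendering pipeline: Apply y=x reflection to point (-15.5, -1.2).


Reflection over y=x: (x,y) -> (y,x)
(-15.5, -1.2) -> (-1.2, -15.5)

(-1.2, -15.5)


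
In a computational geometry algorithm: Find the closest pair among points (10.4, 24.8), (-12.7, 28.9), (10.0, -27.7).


d(P0,P1) = 23.461, d(P0,P2) = 52.5015, d(P1,P2) = 60.9824
Closest: P0 and P1

Closest pair: (10.4, 24.8) and (-12.7, 28.9), distance = 23.461


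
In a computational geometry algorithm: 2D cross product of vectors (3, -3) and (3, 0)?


u x v = u_x*v_y - u_y*v_x = 3*0 - (-3)*3
= 0 - (-9) = 9

9


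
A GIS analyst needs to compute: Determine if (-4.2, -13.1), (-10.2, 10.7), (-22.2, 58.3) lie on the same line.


Cross product: ((-10.2)-(-4.2))*(58.3-(-13.1)) - (10.7-(-13.1))*((-22.2)-(-4.2))
= 0

Yes, collinear


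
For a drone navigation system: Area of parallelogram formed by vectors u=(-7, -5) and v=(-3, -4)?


|u x v| = |(-7)*(-4) - (-5)*(-3)|
= |28 - 15| = 13

13


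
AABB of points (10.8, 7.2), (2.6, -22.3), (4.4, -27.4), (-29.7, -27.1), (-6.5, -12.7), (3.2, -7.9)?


x range: [-29.7, 10.8]
y range: [-27.4, 7.2]
Bounding box: (-29.7,-27.4) to (10.8,7.2)

(-29.7,-27.4) to (10.8,7.2)


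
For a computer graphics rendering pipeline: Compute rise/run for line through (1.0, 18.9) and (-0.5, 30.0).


slope = (y2-y1)/(x2-x1) = (30-18.9)/((-0.5)-1) = 11.1/(-1.5) = -7.4

-7.4


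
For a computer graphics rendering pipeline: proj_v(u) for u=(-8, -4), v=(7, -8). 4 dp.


u.v = -24, |v| = sqrt(113) = 10.6301
Scalar projection = u.v / |v| = -24 / sqrt(113) = -2.2577

-2.2577


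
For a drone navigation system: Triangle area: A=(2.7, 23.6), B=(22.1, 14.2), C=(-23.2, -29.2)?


Area = |x_A(y_B-y_C) + x_B(y_C-y_A) + x_C(y_A-y_B)|/2
= |117.18 + (-1166.88) + (-218.08)|/2
= 1267.78/2 = 633.89

633.89
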